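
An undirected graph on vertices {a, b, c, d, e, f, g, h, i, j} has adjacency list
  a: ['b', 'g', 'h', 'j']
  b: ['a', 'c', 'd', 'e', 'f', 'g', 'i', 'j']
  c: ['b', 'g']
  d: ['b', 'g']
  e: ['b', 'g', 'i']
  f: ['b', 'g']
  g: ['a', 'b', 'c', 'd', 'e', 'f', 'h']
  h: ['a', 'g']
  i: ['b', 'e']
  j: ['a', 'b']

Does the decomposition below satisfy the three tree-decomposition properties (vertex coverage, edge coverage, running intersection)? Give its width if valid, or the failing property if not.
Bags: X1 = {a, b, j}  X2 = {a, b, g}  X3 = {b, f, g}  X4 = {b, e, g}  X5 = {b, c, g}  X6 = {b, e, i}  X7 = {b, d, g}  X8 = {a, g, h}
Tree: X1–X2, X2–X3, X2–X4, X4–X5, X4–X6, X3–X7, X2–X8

Vertex coverage: the bags together contain {a, b, c, d, e, f, g, h, i, j}, the full vertex set. Edge coverage: each edge of G has both endpoints in at least one bag. Running intersection: for every vertex, the bags containing it form a connected subtree. All three properties hold, so this is a valid tree decomposition of width max|bag| − 1 = 2, and hence tw(G) ≤ 2.

Yes; width 2.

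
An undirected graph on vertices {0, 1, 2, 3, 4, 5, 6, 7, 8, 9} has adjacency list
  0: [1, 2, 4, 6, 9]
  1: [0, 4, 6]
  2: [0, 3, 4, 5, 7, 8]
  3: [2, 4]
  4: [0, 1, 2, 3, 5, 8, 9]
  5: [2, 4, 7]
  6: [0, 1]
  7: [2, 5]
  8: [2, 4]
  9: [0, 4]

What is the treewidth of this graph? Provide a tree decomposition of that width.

Every bag has size at most 3, so the width is 3 − 1 = 2 and tw(G) ≤ 2. For the lower bound, the 3 vertices {0, 1, 4} are pairwise adjacent, and any tree decomposition puts a clique entirely inside one bag — forcing width ≥ 2. Therefore the treewidth is 2.

Treewidth 2.
Bags: B1 = {0, 1, 4}  B2 = {0, 4, 9}  B3 = {0, 2, 4}  B4 = {2, 4, 5}  B5 = {2, 3, 4}  B6 = {2, 4, 8}  B7 = {2, 5, 7}  B8 = {0, 1, 6}
Tree: B1–B2, B1–B3, B3–B4, B4–B5, B3–B6, B4–B7, B1–B8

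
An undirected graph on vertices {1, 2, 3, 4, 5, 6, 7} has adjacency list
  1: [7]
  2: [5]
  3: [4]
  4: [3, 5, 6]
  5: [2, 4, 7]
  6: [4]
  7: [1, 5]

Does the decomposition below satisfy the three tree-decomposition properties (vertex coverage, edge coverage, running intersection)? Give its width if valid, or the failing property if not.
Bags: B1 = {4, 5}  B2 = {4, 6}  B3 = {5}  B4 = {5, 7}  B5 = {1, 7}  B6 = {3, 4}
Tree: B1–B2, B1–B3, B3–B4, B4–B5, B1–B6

No — vertex 2 appears in no bag.

A tree decomposition must satisfy three properties: every vertex lies in some bag; for every edge, both endpoints lie together in some bag; and for every vertex, the bags containing it form a connected subtree. Here vertex 2 appears in no bag, so the decomposition is invalid.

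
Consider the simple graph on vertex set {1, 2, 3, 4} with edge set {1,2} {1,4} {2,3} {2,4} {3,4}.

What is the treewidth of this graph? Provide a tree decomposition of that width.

The largest bag has 3 vertices, giving width 2; this decomposition certifies tw(G) ≤ 2. On the other hand G contains the 3-clique {1, 2, 4}. A clique must lie in a single bag of any decomposition, so no decomposition can have width below 2. Therefore the treewidth is 2.

Treewidth 2.
One optimal decomposition is:
Bags: B1 = {2, 3, 4}  B2 = {1, 2, 4}
Tree: B1–B2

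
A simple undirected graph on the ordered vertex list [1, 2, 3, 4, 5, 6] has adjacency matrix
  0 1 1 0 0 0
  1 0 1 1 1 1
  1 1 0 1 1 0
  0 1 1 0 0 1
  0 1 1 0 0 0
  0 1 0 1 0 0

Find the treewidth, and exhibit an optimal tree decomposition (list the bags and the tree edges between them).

Every bag has size at most 3, so the width is 3 − 1 = 2 and tw(G) ≤ 2. Conversely, {1, 2, 3} is a clique of size 3, and the vertices of any clique must share a bag in every tree decomposition; so some bag has ≥ 3 vertices and tw(G) ≥ 2. Combining the bounds, tw(G) = 2.

Treewidth 2.
One optimal decomposition is:
Bags: B1 = {2, 3, 4}  B2 = {2, 3, 5}  B3 = {1, 2, 3}  B4 = {2, 4, 6}
Tree: B1–B2, B2–B3, B1–B4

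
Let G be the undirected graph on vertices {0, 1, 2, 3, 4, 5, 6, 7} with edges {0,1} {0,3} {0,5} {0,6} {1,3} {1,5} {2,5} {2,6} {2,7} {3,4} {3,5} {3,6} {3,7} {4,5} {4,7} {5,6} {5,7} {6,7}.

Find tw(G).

3

A width-3 tree decomposition is:
Bags: B1 = {3, 5, 6, 7}  B2 = {2, 5, 6, 7}  B3 = {3, 4, 5, 7}  B4 = {0, 3, 5, 6}  B5 = {0, 1, 3, 5}
Tree: B1–B2, B1–B3, B1–B4, B4–B5
The largest bag has 4 vertices, giving width 3; this decomposition certifies tw(G) ≤ 3. For the lower bound, the 4 vertices {2, 5, 6, 7} are pairwise adjacent, and any tree decomposition puts a clique entirely inside one bag — forcing width ≥ 3. Combining the bounds, tw(G) = 3.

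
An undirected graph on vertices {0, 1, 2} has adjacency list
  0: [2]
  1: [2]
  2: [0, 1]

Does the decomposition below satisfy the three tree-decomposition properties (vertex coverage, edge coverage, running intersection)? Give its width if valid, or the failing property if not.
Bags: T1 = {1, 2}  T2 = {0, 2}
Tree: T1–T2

Every vertex of G appears in some bag (union = {0, 1, 2}); every edge is covered by a bag; and for each vertex v the set of bags containing v is connected in the bag tree. The decomposition is therefore valid. The largest bag has 2 vertices, so the width is 1.

Yes; width 1.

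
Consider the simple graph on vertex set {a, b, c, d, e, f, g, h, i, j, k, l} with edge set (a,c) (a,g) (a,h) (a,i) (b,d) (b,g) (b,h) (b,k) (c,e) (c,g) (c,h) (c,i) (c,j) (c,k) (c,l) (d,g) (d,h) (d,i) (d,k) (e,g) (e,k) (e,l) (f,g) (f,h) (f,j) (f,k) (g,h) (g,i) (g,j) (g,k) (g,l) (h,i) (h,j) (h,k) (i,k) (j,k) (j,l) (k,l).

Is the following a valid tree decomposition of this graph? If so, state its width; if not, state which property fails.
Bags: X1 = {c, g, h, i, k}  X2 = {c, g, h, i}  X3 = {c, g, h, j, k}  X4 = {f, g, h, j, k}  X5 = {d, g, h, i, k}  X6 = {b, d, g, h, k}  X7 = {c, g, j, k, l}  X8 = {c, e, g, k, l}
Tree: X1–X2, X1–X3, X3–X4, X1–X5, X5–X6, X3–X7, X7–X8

No — vertex a appears in no bag.

A tree decomposition must satisfy three properties: every vertex lies in some bag; for every edge, both endpoints lie together in some bag; and for every vertex, the bags containing it form a connected subtree. Here vertex a appears in no bag, so the decomposition is invalid.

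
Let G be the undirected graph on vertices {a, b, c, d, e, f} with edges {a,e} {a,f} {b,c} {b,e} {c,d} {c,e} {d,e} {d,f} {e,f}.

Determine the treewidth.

A width-2 tree decomposition is:
Bags: B1 = {b, c, e}  B2 = {c, d, e}  B3 = {d, e, f}  B4 = {a, e, f}
Tree: B1–B2, B2–B3, B3–B4
The largest bag has 3 vertices, giving width 2; this decomposition certifies tw(G) ≤ 2. On the other hand G contains the 3-clique {c, d, e}. A clique must lie in a single bag of any decomposition, so no decomposition can have width below 2. The upper and lower bounds meet at 2, so that is the treewidth.

2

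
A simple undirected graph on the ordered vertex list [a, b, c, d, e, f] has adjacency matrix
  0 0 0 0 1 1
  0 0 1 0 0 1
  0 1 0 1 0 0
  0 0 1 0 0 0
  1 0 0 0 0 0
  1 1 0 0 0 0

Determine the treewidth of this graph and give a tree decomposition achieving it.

Each bag holds 2 vertices, so the decomposition has width 1, which upper-bounds the treewidth. Since G has at least one edge (e.g. e–a), it is not an edgeless graph, so tw(G) ≥ 1. Combining the bounds, tw(G) = 1.

Treewidth 1.
One such decomposition:
Bags: B1 = {a, e}  B2 = {a, f}  B3 = {b, f}  B4 = {b, c}  B5 = {c, d}
Tree: B1–B2, B2–B3, B3–B4, B4–B5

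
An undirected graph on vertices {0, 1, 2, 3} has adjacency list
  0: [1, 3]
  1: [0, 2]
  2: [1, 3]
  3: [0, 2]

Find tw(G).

A width-2 tree decomposition is:
Bags: B1 = {1, 2, 3}  B2 = {0, 1, 3}
Tree: B1–B2
The largest bag has 3 vertices, giving width 2; this decomposition certifies tw(G) ≤ 2. The edges 1–2–3–0–1 form a cycle, so G is not a tree and its treewidth is at least 2. The upper and lower bounds meet at 2, so that is the treewidth.

2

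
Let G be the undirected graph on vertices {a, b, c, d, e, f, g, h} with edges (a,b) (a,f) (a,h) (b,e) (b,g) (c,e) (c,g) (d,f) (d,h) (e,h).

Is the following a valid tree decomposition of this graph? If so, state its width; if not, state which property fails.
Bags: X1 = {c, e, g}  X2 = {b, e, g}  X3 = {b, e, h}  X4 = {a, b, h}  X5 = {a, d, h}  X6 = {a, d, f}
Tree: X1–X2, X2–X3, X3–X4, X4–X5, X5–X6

Yes; width 2.

Checking the three conditions: (i) the bags cover all of {a, b, c, d, e, f, g, h}; (ii) for each edge, some bag contains both endpoints; (iii) the bags containing any fixed vertex form a subtree. All hold, so the decomposition is valid with width 3 − 1 = 2.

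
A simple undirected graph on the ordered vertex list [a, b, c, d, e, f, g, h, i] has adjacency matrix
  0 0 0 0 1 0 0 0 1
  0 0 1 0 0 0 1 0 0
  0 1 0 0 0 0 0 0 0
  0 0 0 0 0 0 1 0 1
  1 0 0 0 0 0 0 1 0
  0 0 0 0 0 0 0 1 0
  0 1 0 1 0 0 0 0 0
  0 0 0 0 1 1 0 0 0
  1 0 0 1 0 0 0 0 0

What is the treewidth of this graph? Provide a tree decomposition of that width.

Every bag has size at most 2, so the width is 2 − 1 = 1 and tw(G) ≤ 1. Since G has at least one edge (e.g. c–b), it is not an edgeless graph, so tw(G) ≥ 1. Therefore the treewidth is 1.

Treewidth 1.
Bags: B1 = {b, c}  B2 = {b, g}  B3 = {d, g}  B4 = {d, i}  B5 = {a, i}  B6 = {a, e}  B7 = {e, h}  B8 = {f, h}
Tree: B1–B2, B2–B3, B3–B4, B4–B5, B5–B6, B6–B7, B7–B8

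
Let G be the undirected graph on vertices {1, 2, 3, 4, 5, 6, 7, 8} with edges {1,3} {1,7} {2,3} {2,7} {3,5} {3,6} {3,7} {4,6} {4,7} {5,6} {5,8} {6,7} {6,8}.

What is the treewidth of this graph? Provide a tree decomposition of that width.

Treewidth 2.
One optimal decomposition is:
Bags: B1 = {3, 5, 6}  B2 = {3, 6, 7}  B3 = {4, 6, 7}  B4 = {5, 6, 8}  B5 = {2, 3, 7}  B6 = {1, 3, 7}
Tree: B1–B2, B2–B3, B1–B4, B2–B5, B2–B6

The largest bag has 3 vertices, giving width 2; this decomposition certifies tw(G) ≤ 2. Conversely, {5, 6, 8} is a clique of size 3, and the vertices of any clique must share a bag in every tree decomposition; so some bag has ≥ 3 vertices and tw(G) ≥ 2. Combining the bounds, tw(G) = 2.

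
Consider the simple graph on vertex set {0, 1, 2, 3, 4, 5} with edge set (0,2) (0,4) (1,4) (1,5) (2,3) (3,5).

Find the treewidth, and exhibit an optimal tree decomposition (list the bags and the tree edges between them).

Each bag holds 3 vertices, so the decomposition has width 2, which upper-bounds the treewidth. The edges 0–2–3–5–1–4–0 form a cycle, so G is not a tree and its treewidth is at least 2. Therefore the treewidth is 2.

Treewidth 2.
One optimal decomposition is:
Bags: B1 = {0, 2, 3}  B2 = {0, 3, 5}  B3 = {0, 1, 5}  B4 = {0, 1, 4}
Tree: B1–B2, B2–B3, B3–B4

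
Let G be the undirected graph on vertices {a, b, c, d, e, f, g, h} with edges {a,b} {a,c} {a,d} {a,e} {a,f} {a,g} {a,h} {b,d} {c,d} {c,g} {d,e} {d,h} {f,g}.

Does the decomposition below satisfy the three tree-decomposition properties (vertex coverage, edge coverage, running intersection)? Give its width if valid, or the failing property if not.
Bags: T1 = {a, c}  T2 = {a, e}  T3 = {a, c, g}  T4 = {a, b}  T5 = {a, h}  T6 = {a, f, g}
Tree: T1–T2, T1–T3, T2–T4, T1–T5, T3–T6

No — vertex d appears in no bag.

A tree decomposition must satisfy three properties: every vertex lies in some bag; for every edge, both endpoints lie together in some bag; and for every vertex, the bags containing it form a connected subtree. Here vertex d appears in no bag, so the decomposition is invalid.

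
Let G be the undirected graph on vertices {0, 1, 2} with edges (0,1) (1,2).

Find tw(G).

1

A width-1 tree decomposition is:
Bags: B1 = {1, 2}  B2 = {0, 1}
Tree: B1–B2
Every bag has size at most 2, so the width is 2 − 1 = 1 and tw(G) ≤ 1. Any graph with an edge has treewidth ≥ 1, and G has the edge 1–2. Combining the bounds, tw(G) = 1.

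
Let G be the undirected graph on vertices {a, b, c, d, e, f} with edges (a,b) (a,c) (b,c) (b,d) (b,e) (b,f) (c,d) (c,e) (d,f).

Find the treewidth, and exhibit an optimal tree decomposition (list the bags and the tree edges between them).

Every bag has size at most 3, so the width is 3 − 1 = 2 and tw(G) ≤ 2. On the other hand G contains the 3-clique {b, c, d}. A clique must lie in a single bag of any decomposition, so no decomposition can have width below 2. Hence tw(G) = 2 exactly.

Treewidth 2.
One such decomposition:
Bags: B1 = {b, c, e}  B2 = {b, c, d}  B3 = {a, b, c}  B4 = {b, d, f}
Tree: B1–B2, B2–B3, B2–B4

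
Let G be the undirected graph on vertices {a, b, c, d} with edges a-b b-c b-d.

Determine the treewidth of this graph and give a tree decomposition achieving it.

Treewidth 1.
One optimal decomposition is:
Bags: B1 = {b, d}  B2 = {a, b}  B3 = {b, c}
Tree: B1–B2, B2–B3

Every bag has size at most 2, so the width is 2 − 1 = 1 and tw(G) ≤ 1. Since G has at least one edge (e.g. b–d), it is not an edgeless graph, so tw(G) ≥ 1. Therefore the treewidth is 1.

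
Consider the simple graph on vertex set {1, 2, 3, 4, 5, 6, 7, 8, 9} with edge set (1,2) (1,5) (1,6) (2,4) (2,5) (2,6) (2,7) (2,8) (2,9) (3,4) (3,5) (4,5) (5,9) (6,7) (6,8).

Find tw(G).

2

A width-2 tree decomposition is:
Bags: B1 = {2, 6, 7}  B2 = {1, 2, 6}  B3 = {2, 6, 8}  B4 = {1, 2, 5}  B5 = {2, 5, 9}  B6 = {2, 4, 5}  B7 = {3, 4, 5}
Tree: B1–B2, B2–B3, B2–B4, B4–B5, B4–B6, B6–B7
Every bag has size at most 3, so the width is 3 − 1 = 2 and tw(G) ≤ 2. For the lower bound, the 3 vertices {2, 6, 8} are pairwise adjacent, and any tree decomposition puts a clique entirely inside one bag — forcing width ≥ 2. Therefore the treewidth is 2.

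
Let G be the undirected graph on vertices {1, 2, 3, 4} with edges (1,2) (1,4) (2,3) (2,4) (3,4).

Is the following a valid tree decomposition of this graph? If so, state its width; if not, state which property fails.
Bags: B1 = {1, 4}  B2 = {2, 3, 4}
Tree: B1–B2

A tree decomposition must satisfy three properties: every vertex lies in some bag; for every edge, both endpoints lie together in some bag; and for every vertex, the bags containing it form a connected subtree. Here edge (2,1) lies in no bag, so the decomposition is invalid.

No — edge (2,1) lies in no bag.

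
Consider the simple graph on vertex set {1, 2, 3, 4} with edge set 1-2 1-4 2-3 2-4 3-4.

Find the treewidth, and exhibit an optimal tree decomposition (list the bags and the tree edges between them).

The largest bag has 3 vertices, giving width 2; this decomposition certifies tw(G) ≤ 2. Conversely, {1, 2, 4} is a clique of size 3, and the vertices of any clique must share a bag in every tree decomposition; so some bag has ≥ 3 vertices and tw(G) ≥ 2. Therefore the treewidth is 2.

Treewidth 2.
One optimal decomposition is:
Bags: B1 = {1, 2, 4}  B2 = {2, 3, 4}
Tree: B1–B2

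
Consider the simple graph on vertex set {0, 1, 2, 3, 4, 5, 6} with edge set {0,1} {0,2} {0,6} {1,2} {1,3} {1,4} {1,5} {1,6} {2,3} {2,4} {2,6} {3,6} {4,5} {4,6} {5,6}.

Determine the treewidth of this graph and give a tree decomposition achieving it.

The largest bag has 4 vertices, giving width 3; this decomposition certifies tw(G) ≤ 3. For the lower bound, the 4 vertices {0, 1, 2, 6} are pairwise adjacent, and any tree decomposition puts a clique entirely inside one bag — forcing width ≥ 3. Combining the bounds, tw(G) = 3.

Treewidth 3.
One such decomposition:
Bags: B1 = {1, 2, 4, 6}  B2 = {1, 4, 5, 6}  B3 = {1, 2, 3, 6}  B4 = {0, 1, 2, 6}
Tree: B1–B2, B1–B3, B3–B4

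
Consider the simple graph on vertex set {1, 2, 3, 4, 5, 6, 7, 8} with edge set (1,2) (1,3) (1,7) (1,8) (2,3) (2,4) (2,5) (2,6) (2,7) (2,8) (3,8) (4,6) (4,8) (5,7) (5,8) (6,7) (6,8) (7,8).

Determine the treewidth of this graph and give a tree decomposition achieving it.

Each bag holds 4 vertices, so the decomposition has width 3, which upper-bounds the treewidth. Conversely, {1, 2, 3, 8} is a clique of size 4, and the vertices of any clique must share a bag in every tree decomposition; so some bag has ≥ 4 vertices and tw(G) ≥ 3. The upper and lower bounds meet at 3, so that is the treewidth.

Treewidth 3.
One optimal decomposition is:
Bags: B1 = {2, 5, 7, 8}  B2 = {2, 6, 7, 8}  B3 = {1, 2, 7, 8}  B4 = {2, 4, 6, 8}  B5 = {1, 2, 3, 8}
Tree: B1–B2, B1–B3, B2–B4, B3–B5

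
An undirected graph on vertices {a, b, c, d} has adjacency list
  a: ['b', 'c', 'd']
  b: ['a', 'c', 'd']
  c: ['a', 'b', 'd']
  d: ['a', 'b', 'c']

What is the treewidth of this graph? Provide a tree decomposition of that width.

Treewidth 3.
Bags: B1 = {a, b, c, d}
Tree: (single bag)

With just one bag of size 4, the width is 4 − 1 = 3, so tw(G) ≤ 3. For the lower bound, the 4 vertices {a, b, c, d} are pairwise adjacent, and any tree decomposition puts a clique entirely inside one bag — forcing width ≥ 3. Hence tw(G) = 3 exactly.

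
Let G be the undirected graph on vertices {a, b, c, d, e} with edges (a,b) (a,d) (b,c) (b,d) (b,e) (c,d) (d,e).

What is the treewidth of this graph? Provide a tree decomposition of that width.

Treewidth 2.
One such decomposition:
Bags: B1 = {b, c, d}  B2 = {a, b, d}  B3 = {b, d, e}
Tree: B1–B2, B1–B3

Each bag holds 3 vertices, so the decomposition has width 2, which upper-bounds the treewidth. Conversely, {b, d, e} is a clique of size 3, and the vertices of any clique must share a bag in every tree decomposition; so some bag has ≥ 3 vertices and tw(G) ≥ 2. Therefore the treewidth is 2.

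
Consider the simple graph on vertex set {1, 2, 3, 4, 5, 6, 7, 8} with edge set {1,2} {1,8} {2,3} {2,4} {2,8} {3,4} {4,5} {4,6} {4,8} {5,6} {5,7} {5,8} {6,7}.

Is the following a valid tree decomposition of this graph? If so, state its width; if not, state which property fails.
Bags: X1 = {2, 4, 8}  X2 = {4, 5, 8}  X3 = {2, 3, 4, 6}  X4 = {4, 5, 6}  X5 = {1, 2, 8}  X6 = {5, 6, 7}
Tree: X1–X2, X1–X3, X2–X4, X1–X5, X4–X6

A tree decomposition must satisfy three properties: every vertex lies in some bag; for every edge, both endpoints lie together in some bag; and for every vertex, the bags containing it form a connected subtree. Here bags containing vertex 6 are not connected in the tree, so the decomposition is invalid.

No — bags containing vertex 6 are not connected in the tree.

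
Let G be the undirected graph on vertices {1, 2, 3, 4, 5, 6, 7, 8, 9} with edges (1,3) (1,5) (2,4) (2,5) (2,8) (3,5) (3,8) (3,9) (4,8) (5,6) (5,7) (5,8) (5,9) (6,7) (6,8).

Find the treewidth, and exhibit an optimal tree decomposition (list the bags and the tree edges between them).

The largest bag has 3 vertices, giving width 2; this decomposition certifies tw(G) ≤ 2. For the lower bound, the 3 vertices {2, 4, 8} are pairwise adjacent, and any tree decomposition puts a clique entirely inside one bag — forcing width ≥ 2. Therefore the treewidth is 2.

Treewidth 2.
One optimal decomposition is:
Bags: B1 = {3, 5, 8}  B2 = {2, 5, 8}  B3 = {5, 6, 8}  B4 = {5, 6, 7}  B5 = {3, 5, 9}  B6 = {1, 3, 5}  B7 = {2, 4, 8}
Tree: B1–B2, B1–B3, B3–B4, B1–B5, B1–B6, B2–B7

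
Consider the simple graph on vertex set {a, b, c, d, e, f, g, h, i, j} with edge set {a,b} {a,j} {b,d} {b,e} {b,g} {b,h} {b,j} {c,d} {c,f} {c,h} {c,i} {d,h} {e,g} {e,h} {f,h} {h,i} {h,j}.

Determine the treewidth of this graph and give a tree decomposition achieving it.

Treewidth 2.
Bags: B1 = {b, h, j}  B2 = {a, b, j}  B3 = {b, d, h}  B4 = {b, e, h}  B5 = {b, e, g}  B6 = {c, d, h}  B7 = {c, h, i}  B8 = {c, f, h}
Tree: B1–B2, B1–B3, B3–B4, B4–B5, B3–B6, B6–B7, B7–B8

Every bag has size at most 3, so the width is 3 − 1 = 2 and tw(G) ≤ 2. For the lower bound, the 3 vertices {b, e, g} are pairwise adjacent, and any tree decomposition puts a clique entirely inside one bag — forcing width ≥ 2. The upper and lower bounds meet at 2, so that is the treewidth.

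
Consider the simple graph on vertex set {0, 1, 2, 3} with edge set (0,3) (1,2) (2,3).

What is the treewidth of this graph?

A width-1 tree decomposition is:
Bags: B1 = {0, 3}  B2 = {2, 3}  B3 = {1, 2}
Tree: B1–B2, B2–B3
Each bag holds 2 vertices, so the decomposition has width 1, which upper-bounds the treewidth. Any graph with an edge has treewidth ≥ 1, and G has the edge 0–3. Hence tw(G) = 1 exactly.

1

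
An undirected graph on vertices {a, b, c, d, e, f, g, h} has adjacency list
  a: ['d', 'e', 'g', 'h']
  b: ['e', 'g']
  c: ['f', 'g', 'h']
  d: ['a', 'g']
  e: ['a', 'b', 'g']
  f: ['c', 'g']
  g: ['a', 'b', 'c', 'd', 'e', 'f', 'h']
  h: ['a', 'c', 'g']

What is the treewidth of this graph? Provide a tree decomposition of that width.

Treewidth 2.
One optimal decomposition is:
Bags: B1 = {c, f, g}  B2 = {c, g, h}  B3 = {a, g, h}  B4 = {a, e, g}  B5 = {a, d, g}  B6 = {b, e, g}
Tree: B1–B2, B2–B3, B3–B4, B4–B5, B4–B6

The largest bag has 3 vertices, giving width 2; this decomposition certifies tw(G) ≤ 2. Conversely, {a, d, g} is a clique of size 3, and the vertices of any clique must share a bag in every tree decomposition; so some bag has ≥ 3 vertices and tw(G) ≥ 2. Therefore the treewidth is 2.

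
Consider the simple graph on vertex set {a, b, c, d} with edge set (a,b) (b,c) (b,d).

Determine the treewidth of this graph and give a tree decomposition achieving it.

Treewidth 1.
Bags: B1 = {b, d}  B2 = {a, b}  B3 = {b, c}
Tree: B1–B2, B2–B3

Each bag holds 2 vertices, so the decomposition has width 1, which upper-bounds the treewidth. G has an edge, so its treewidth is at least 1. Therefore the treewidth is 1.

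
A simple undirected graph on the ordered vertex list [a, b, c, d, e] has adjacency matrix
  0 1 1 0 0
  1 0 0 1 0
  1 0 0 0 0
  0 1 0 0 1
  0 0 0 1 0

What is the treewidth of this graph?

1

A width-1 tree decomposition is:
Bags: B1 = {a, c}  B2 = {a, b}  B3 = {b, d}  B4 = {d, e}
Tree: B1–B2, B2–B3, B3–B4
The largest bag has 2 vertices, giving width 1; this decomposition certifies tw(G) ≤ 1. G has an edge, so its treewidth is at least 1. The upper and lower bounds meet at 1, so that is the treewidth.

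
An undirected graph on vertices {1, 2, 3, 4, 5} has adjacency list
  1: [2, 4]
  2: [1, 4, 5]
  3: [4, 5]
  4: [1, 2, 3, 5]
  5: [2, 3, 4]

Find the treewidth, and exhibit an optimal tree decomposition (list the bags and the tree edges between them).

Treewidth 2.
One such decomposition:
Bags: B1 = {3, 4, 5}  B2 = {2, 4, 5}  B3 = {1, 2, 4}
Tree: B1–B2, B2–B3

Each bag holds 3 vertices, so the decomposition has width 2, which upper-bounds the treewidth. On the other hand G contains the 3-clique {1, 2, 4}. A clique must lie in a single bag of any decomposition, so no decomposition can have width below 2. Therefore the treewidth is 2.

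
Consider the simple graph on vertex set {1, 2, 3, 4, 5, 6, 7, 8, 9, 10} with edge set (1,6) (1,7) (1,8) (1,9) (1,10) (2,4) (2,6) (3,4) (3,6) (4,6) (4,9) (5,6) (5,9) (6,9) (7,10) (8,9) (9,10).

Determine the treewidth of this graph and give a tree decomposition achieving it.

Every bag has size at most 3, so the width is 3 − 1 = 2 and tw(G) ≤ 2. On the other hand G contains the 3-clique {1, 8, 9}. A clique must lie in a single bag of any decomposition, so no decomposition can have width below 2. The upper and lower bounds meet at 2, so that is the treewidth.

Treewidth 2.
One optimal decomposition is:
Bags: B1 = {1, 6, 9}  B2 = {1, 9, 10}  B3 = {4, 6, 9}  B4 = {5, 6, 9}  B5 = {3, 4, 6}  B6 = {2, 4, 6}  B7 = {1, 7, 10}  B8 = {1, 8, 9}
Tree: B1–B2, B1–B3, B3–B4, B3–B5, B3–B6, B2–B7, B1–B8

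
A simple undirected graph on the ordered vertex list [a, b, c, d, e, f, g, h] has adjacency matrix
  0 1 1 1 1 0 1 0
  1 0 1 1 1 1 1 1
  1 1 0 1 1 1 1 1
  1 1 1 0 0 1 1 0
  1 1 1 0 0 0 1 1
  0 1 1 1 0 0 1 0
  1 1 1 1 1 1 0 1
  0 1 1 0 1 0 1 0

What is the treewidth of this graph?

A width-4 tree decomposition is:
Bags: B1 = {a, b, c, e, g}  B2 = {a, b, c, d, g}  B3 = {b, c, d, f, g}  B4 = {b, c, e, g, h}
Tree: B1–B2, B2–B3, B1–B4
The largest bag has 5 vertices, giving width 4; this decomposition certifies tw(G) ≤ 4. Conversely, {b, c, d, f, g} is a clique of size 5, and the vertices of any clique must share a bag in every tree decomposition; so some bag has ≥ 5 vertices and tw(G) ≥ 4. Hence tw(G) = 4 exactly.

4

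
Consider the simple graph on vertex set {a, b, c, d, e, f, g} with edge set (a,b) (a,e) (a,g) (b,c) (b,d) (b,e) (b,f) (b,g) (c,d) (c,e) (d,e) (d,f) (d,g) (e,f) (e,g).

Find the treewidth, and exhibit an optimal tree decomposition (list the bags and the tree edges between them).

Treewidth 3.
One such decomposition:
Bags: B1 = {b, d, e, g}  B2 = {a, b, e, g}  B3 = {b, c, d, e}  B4 = {b, d, e, f}
Tree: B1–B2, B1–B3, B3–B4

Each bag holds 4 vertices, so the decomposition has width 3, which upper-bounds the treewidth. Conversely, {b, d, e, g} is a clique of size 4, and the vertices of any clique must share a bag in every tree decomposition; so some bag has ≥ 4 vertices and tw(G) ≥ 3. Combining the bounds, tw(G) = 3.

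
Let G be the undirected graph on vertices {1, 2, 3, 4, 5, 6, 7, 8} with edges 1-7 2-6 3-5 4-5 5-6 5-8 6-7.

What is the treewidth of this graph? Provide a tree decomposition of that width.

Treewidth 1.
Bags: B1 = {6, 7}  B2 = {5, 6}  B3 = {1, 7}  B4 = {4, 5}  B5 = {3, 5}  B6 = {2, 6}  B7 = {5, 8}
Tree: B1–B2, B1–B3, B2–B4, B2–B5, B2–B6, B5–B7

The largest bag has 2 vertices, giving width 1; this decomposition certifies tw(G) ≤ 1. Any graph with an edge has treewidth ≥ 1, and G has the edge 6–7. Hence tw(G) = 1 exactly.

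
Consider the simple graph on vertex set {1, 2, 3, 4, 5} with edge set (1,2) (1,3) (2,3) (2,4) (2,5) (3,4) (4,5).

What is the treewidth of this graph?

2

A width-2 tree decomposition is:
Bags: B1 = {2, 3, 4}  B2 = {1, 2, 3}  B3 = {2, 4, 5}
Tree: B1–B2, B1–B3
Every bag has size at most 3, so the width is 3 − 1 = 2 and tw(G) ≤ 2. Conversely, {1, 2, 3} is a clique of size 3, and the vertices of any clique must share a bag in every tree decomposition; so some bag has ≥ 3 vertices and tw(G) ≥ 2. Combining the bounds, tw(G) = 2.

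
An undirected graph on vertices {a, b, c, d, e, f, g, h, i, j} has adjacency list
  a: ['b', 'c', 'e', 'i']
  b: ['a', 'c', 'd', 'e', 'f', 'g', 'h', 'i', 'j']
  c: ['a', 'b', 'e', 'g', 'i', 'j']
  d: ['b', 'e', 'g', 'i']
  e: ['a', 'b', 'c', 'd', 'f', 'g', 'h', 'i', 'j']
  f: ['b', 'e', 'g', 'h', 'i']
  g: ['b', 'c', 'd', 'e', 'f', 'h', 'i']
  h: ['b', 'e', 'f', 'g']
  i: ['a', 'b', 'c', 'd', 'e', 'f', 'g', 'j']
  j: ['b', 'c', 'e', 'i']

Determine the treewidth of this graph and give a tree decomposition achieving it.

Each bag holds 5 vertices, so the decomposition has width 4, which upper-bounds the treewidth. Conversely, {b, e, f, g, h} is a clique of size 5, and the vertices of any clique must share a bag in every tree decomposition; so some bag has ≥ 5 vertices and tw(G) ≥ 4. The upper and lower bounds meet at 4, so that is the treewidth.

Treewidth 4.
One such decomposition:
Bags: B1 = {b, d, e, g, i}  B2 = {b, c, e, g, i}  B3 = {b, e, f, g, i}  B4 = {b, e, f, g, h}  B5 = {b, c, e, i, j}  B6 = {a, b, c, e, i}
Tree: B1–B2, B1–B3, B3–B4, B2–B5, B2–B6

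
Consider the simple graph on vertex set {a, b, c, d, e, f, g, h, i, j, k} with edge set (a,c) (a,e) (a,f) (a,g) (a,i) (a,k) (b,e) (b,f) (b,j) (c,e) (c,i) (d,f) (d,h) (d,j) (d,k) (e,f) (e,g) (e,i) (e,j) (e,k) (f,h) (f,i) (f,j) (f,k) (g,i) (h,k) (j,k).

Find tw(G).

A width-3 tree decomposition is:
Bags: B1 = {a, e, f, i}  B2 = {a, e, f, k}  B3 = {a, c, e, i}  B4 = {a, e, g, i}  B5 = {e, f, j, k}  B6 = {d, f, j, k}  B7 = {b, e, f, j}  B8 = {d, f, h, k}
Tree: B1–B2, B1–B3, B3–B4, B2–B5, B5–B6, B5–B7, B6–B8
The largest bag has 4 vertices, giving width 3; this decomposition certifies tw(G) ≤ 3. For the lower bound, the 4 vertices {a, e, g, i} are pairwise adjacent, and any tree decomposition puts a clique entirely inside one bag — forcing width ≥ 3. Hence tw(G) = 3 exactly.

3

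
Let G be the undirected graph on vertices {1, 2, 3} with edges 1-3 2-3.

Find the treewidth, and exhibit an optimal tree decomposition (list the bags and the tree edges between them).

Every bag has size at most 2, so the width is 2 − 1 = 1 and tw(G) ≤ 1. G has an edge, so its treewidth is at least 1. Hence tw(G) = 1 exactly.

Treewidth 1.
Bags: B1 = {2, 3}  B2 = {1, 3}
Tree: B1–B2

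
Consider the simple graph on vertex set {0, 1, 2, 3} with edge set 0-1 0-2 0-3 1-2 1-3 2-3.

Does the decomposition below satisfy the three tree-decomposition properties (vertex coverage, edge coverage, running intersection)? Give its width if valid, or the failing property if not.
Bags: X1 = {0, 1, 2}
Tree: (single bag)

A tree decomposition must satisfy three properties: every vertex lies in some bag; for every edge, both endpoints lie together in some bag; and for every vertex, the bags containing it form a connected subtree. Here vertex 3 appears in no bag, so the decomposition is invalid.

No — vertex 3 appears in no bag.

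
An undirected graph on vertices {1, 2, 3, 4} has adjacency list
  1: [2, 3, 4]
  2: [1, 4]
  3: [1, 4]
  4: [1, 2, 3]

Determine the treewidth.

2

A width-2 tree decomposition is:
Bags: B1 = {1, 2, 4}  B2 = {1, 3, 4}
Tree: B1–B2
Each bag holds 3 vertices, so the decomposition has width 2, which upper-bounds the treewidth. On the other hand G contains the 3-clique {1, 2, 4}. A clique must lie in a single bag of any decomposition, so no decomposition can have width below 2. Combining the bounds, tw(G) = 2.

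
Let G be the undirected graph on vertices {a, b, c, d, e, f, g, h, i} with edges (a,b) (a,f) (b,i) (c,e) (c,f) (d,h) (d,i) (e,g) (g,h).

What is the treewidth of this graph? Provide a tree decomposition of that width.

Treewidth 2.
Bags: B1 = {d, g, h}  B2 = {d, e, g}  B3 = {c, d, e}  B4 = {c, d, f}  B5 = {a, d, f}  B6 = {a, b, d}  B7 = {b, d, i}
Tree: B1–B2, B2–B3, B3–B4, B4–B5, B5–B6, B6–B7

Each bag holds 3 vertices, so the decomposition has width 2, which upper-bounds the treewidth. Since d–h–g–e–c–f–a–b–i–d is a cycle in G, G is not acyclic. Forests are exactly the graphs of treewidth ≤ 1, so tw(G) ≥ 2. Combining the bounds, tw(G) = 2.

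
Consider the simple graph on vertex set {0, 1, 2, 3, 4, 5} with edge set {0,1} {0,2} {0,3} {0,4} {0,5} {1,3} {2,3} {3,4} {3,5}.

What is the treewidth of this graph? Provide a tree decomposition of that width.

The largest bag has 3 vertices, giving width 2; this decomposition certifies tw(G) ≤ 2. On the other hand G contains the 3-clique {0, 1, 3}. A clique must lie in a single bag of any decomposition, so no decomposition can have width below 2. Combining the bounds, tw(G) = 2.

Treewidth 2.
Bags: B1 = {0, 2, 3}  B2 = {0, 1, 3}  B3 = {0, 3, 4}  B4 = {0, 3, 5}
Tree: B1–B2, B2–B3, B1–B4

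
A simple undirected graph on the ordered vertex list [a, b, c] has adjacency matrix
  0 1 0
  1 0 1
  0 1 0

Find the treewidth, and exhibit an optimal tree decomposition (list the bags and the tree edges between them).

The largest bag has 2 vertices, giving width 1; this decomposition certifies tw(G) ≤ 1. Since G has at least one edge (e.g. c–b), it is not an edgeless graph, so tw(G) ≥ 1. Combining the bounds, tw(G) = 1.

Treewidth 1.
Bags: B1 = {b, c}  B2 = {a, b}
Tree: B1–B2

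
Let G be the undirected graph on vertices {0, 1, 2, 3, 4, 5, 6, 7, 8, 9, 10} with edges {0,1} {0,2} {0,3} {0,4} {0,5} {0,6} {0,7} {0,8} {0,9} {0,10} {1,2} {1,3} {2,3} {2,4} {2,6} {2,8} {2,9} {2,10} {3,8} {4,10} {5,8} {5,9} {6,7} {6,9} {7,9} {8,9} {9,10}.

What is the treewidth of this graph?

3

A width-3 tree decomposition is:
Bags: B1 = {0, 2, 8, 9}  B2 = {0, 5, 8, 9}  B3 = {0, 2, 6, 9}  B4 = {0, 2, 3, 8}  B5 = {0, 2, 9, 10}  B6 = {0, 6, 7, 9}  B7 = {0, 2, 4, 10}  B8 = {0, 1, 2, 3}
Tree: B1–B2, B1–B3, B1–B4, B1–B5, B3–B6, B5–B7, B4–B8
Each bag holds 4 vertices, so the decomposition has width 3, which upper-bounds the treewidth. Conversely, {0, 1, 2, 3} is a clique of size 4, and the vertices of any clique must share a bag in every tree decomposition; so some bag has ≥ 4 vertices and tw(G) ≥ 3. Combining the bounds, tw(G) = 3.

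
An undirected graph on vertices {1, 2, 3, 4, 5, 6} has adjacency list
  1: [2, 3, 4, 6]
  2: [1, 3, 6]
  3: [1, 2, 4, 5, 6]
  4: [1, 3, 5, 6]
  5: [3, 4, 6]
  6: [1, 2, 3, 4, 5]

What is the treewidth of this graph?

3

A width-3 tree decomposition is:
Bags: B1 = {1, 3, 4, 6}  B2 = {3, 4, 5, 6}  B3 = {1, 2, 3, 6}
Tree: B1–B2, B1–B3
The largest bag has 4 vertices, giving width 3; this decomposition certifies tw(G) ≤ 3. For the lower bound, the 4 vertices {1, 2, 3, 6} are pairwise adjacent, and any tree decomposition puts a clique entirely inside one bag — forcing width ≥ 3. Combining the bounds, tw(G) = 3.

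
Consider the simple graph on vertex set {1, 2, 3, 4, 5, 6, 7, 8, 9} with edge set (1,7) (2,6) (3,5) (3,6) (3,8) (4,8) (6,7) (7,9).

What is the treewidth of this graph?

1

A width-1 tree decomposition is:
Bags: B1 = {6, 7}  B2 = {3, 6}  B3 = {1, 7}  B4 = {3, 8}  B5 = {2, 6}  B6 = {4, 8}  B7 = {7, 9}  B8 = {3, 5}
Tree: B1–B2, B1–B3, B2–B4, B1–B5, B4–B6, B3–B7, B2–B8
Every bag has size at most 2, so the width is 2 − 1 = 1 and tw(G) ≤ 1. Since G has at least one edge (e.g. 7–6), it is not an edgeless graph, so tw(G) ≥ 1. Combining the bounds, tw(G) = 1.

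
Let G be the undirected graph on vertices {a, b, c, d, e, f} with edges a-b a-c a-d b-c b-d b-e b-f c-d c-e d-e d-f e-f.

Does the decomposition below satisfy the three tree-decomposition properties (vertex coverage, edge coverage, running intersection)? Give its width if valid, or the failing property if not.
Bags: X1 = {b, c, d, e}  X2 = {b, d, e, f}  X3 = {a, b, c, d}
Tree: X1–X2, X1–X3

Yes; width 3.

Vertex coverage: the bags together contain {a, b, c, d, e, f}, the full vertex set. Edge coverage: each edge of G has both endpoints in at least one bag. Running intersection: for every vertex, the bags containing it form a connected subtree. All three properties hold, so this is a valid tree decomposition of width max|bag| − 1 = 3, and hence tw(G) ≤ 3.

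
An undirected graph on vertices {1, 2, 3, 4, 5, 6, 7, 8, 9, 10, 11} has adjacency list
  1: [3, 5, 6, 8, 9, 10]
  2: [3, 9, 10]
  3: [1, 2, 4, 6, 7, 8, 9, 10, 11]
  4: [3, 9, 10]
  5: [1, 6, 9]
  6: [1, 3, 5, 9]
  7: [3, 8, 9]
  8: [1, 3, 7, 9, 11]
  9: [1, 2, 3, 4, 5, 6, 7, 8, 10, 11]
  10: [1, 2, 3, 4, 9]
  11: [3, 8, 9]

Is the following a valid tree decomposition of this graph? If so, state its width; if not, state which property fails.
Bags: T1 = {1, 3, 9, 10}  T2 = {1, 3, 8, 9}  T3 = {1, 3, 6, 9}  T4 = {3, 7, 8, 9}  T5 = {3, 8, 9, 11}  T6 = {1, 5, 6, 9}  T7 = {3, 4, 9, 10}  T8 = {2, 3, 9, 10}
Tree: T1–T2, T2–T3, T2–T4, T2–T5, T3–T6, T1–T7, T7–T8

Every vertex of G appears in some bag (union = {1, 2, 3, 4, 5, 6, 7, 8, 9, 10, 11}); every edge is covered by a bag; and for each vertex v the set of bags containing v is connected in the bag tree. The decomposition is therefore valid. The largest bag has 4 vertices, so the width is 3.

Yes; width 3.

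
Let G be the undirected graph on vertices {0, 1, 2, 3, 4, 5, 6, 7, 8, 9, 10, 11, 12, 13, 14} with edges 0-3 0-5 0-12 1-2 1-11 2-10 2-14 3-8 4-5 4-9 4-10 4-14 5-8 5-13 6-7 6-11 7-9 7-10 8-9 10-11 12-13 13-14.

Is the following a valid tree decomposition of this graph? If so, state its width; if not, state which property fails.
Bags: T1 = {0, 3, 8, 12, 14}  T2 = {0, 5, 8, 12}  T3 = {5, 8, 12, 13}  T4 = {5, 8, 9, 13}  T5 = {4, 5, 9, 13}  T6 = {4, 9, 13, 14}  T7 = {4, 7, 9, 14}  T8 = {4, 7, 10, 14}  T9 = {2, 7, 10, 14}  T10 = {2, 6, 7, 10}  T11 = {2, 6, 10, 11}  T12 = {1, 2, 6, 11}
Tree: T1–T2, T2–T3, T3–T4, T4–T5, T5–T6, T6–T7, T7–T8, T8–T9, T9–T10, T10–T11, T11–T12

A tree decomposition must satisfy three properties: every vertex lies in some bag; for every edge, both endpoints lie together in some bag; and for every vertex, the bags containing it form a connected subtree. Here bags containing vertex 14 are not connected in the tree, so the decomposition is invalid.

No — bags containing vertex 14 are not connected in the tree.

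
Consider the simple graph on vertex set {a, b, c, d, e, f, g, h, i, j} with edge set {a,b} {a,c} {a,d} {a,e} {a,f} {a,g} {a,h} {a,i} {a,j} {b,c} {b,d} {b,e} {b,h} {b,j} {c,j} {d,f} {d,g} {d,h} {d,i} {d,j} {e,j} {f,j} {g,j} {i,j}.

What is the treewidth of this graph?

3

A width-3 tree decomposition is:
Bags: B1 = {a, d, i, j}  B2 = {a, b, d, j}  B3 = {a, d, g, j}  B4 = {a, d, f, j}  B5 = {a, b, d, h}  B6 = {a, b, c, j}  B7 = {a, b, e, j}
Tree: B1–B2, B1–B3, B3–B4, B2–B5, B2–B6, B6–B7
Each bag holds 4 vertices, so the decomposition has width 3, which upper-bounds the treewidth. Conversely, {a, d, g, j} is a clique of size 4, and the vertices of any clique must share a bag in every tree decomposition; so some bag has ≥ 4 vertices and tw(G) ≥ 3. Combining the bounds, tw(G) = 3.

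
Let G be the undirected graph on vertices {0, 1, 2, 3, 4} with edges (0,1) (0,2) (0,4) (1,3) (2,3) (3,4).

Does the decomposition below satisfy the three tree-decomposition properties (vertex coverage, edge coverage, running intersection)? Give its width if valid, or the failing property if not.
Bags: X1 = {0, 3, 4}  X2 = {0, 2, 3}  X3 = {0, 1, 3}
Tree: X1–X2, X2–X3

Yes; width 2.

Checking the three conditions: (i) the bags cover all of {0, 1, 2, 3, 4}; (ii) for each edge, some bag contains both endpoints; (iii) the bags containing any fixed vertex form a subtree. All hold, so the decomposition is valid with width 3 − 1 = 2.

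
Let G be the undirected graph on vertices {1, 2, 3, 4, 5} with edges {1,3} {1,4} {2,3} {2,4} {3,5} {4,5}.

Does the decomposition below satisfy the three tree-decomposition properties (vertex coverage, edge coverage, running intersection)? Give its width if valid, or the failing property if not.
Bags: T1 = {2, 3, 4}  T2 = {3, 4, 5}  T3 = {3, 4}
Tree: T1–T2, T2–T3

No — vertex 1 appears in no bag.

A tree decomposition must satisfy three properties: every vertex lies in some bag; for every edge, both endpoints lie together in some bag; and for every vertex, the bags containing it form a connected subtree. Here vertex 1 appears in no bag, so the decomposition is invalid.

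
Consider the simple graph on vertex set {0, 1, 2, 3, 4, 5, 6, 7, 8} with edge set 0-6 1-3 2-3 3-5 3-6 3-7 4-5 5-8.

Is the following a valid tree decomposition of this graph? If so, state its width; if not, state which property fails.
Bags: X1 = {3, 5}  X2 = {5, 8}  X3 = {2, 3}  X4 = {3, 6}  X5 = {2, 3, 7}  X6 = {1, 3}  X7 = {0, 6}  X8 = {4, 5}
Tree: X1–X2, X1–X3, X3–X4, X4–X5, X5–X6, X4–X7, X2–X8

A tree decomposition must satisfy three properties: every vertex lies in some bag; for every edge, both endpoints lie together in some bag; and for every vertex, the bags containing it form a connected subtree. Here bags containing vertex 2 are not connected in the tree, so the decomposition is invalid.

No — bags containing vertex 2 are not connected in the tree.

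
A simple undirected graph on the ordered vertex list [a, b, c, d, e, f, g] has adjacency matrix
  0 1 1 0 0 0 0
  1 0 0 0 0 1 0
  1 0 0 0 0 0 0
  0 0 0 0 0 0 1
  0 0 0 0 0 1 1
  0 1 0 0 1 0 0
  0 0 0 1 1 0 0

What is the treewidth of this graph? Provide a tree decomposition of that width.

Treewidth 1.
Bags: B1 = {a, c}  B2 = {a, b}  B3 = {b, f}  B4 = {e, f}  B5 = {e, g}  B6 = {d, g}
Tree: B1–B2, B2–B3, B3–B4, B4–B5, B5–B6

Each bag holds 2 vertices, so the decomposition has width 1, which upper-bounds the treewidth. Since G has at least one edge (e.g. c–a), it is not an edgeless graph, so tw(G) ≥ 1. Therefore the treewidth is 1.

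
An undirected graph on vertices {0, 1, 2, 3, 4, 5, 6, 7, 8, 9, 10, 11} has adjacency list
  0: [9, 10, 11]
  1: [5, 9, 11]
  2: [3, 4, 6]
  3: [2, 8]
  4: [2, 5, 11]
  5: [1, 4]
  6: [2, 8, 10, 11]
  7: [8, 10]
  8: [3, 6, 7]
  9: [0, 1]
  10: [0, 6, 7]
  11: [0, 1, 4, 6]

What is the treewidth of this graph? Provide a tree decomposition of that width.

Treewidth 3.
Bags: B1 = {2, 3, 7, 8}  B2 = {2, 6, 7, 8}  B3 = {2, 6, 7, 10}  B4 = {2, 4, 6, 10}  B5 = {4, 6, 10, 11}  B6 = {0, 4, 10, 11}  B7 = {0, 4, 5, 11}  B8 = {0, 1, 5, 11}  B9 = {0, 1, 5, 9}
Tree: B1–B2, B2–B3, B3–B4, B4–B5, B5–B6, B6–B7, B7–B8, B8–B9

Each bag holds 4 vertices, so the decomposition has width 3, which upper-bounds the treewidth. For the lower bound: the 4 vertex sets {3,7,8}, {2}, {6}, {0,4,10,11} are disjoint, each induces a connected subgraph, and every pair is joined by at least one edge of G. Contracting each set to a single vertex therefore yields K_{4} as a minor, and since treewidth is minor-monotone, tw(G) ≥ tw(K_{4}) = 3. Therefore the treewidth is 3.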